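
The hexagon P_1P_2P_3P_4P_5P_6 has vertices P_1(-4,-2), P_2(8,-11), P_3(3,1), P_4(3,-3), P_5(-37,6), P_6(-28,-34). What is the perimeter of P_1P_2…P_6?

154

|P_1P_2| = √((12)² + (-9)²) = √225 = 15
|P_2P_3| = √((-5)² + (12)²) = √169 = 13
|P_3P_4| = √((0)² + (-4)²) = √16 = 4
|P_4P_5| = √((-40)² + (9)²) = √1681 = 41
|P_5P_6| = √((9)² + (-40)²) = √1681 = 41
|P_6P_1| = √((24)² + (32)²) = √1600 = 40
Perimeter = 15 + 13 + 4 + 41 + 41 + 40 = 154.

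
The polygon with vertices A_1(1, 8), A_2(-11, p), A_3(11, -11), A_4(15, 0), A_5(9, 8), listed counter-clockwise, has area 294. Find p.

-3

Write out the shoelace sum; only the two edges meeting at A_2 involve p:
2·Area = [(1·p − (-11)·8) + ((-11)·(-11) − 11·p)] + 349
       = -10·p + 558 = 588
⇒ p = -3.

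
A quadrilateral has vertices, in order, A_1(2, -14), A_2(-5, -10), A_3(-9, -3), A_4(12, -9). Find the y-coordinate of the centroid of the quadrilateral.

Apply the surveyor's formula. First the cross-terms c_i = x_i·y_{i+1} − x_{i+1}·y_i:
  -90, -75, 117, -150  ⇒  2A = -198, A = -99.
Then Σ (y_i + y_{i+1})·c_i = 5181, so ȳ = 5181 / (6·(-99)) = -157/18.

-157/18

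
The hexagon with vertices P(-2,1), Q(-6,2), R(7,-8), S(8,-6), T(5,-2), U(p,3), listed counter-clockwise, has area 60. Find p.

Write out the shoelace sum; only the two edges meeting at U involve p:
2·Area = [(5·3 − p·(-2)) + (p·1 − (-2)·3)] + 72
       = 3·p + 93 = 120
⇒ p = 9.

9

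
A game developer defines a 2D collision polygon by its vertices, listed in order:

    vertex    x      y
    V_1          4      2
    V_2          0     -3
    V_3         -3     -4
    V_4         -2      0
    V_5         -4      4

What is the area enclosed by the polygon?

30.5

Σ = (-12) + (-9) + (-8) + (-8) + (-24) = -61
Area = |Σ|/2 = 30.5.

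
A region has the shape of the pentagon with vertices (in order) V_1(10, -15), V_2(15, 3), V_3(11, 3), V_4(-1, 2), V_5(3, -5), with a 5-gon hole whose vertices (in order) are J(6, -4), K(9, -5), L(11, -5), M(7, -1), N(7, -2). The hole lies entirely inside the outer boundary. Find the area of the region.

139.5

Outer boundary:
Apply the shoelace formula: 2A = Σ (x_i·y_{i+1} − x_{i+1}·y_i), indices taken mod 5.
V_1→V_2: (10)(3) − (15)(-15) = 255
V_2→V_3: (15)(3) − (11)(3) = 12
V_3→V_4: (11)(2) − (-1)(3) = 25
V_4→V_5: (-1)(-5) − (3)(2) = -1
V_5→V_1: (3)(-15) − (10)(-5) = 5
Σ = 296
Area = |Σ|/2 = 148.
Hole:
Apply Gauss's area formula: 2A = Σ (x_i·y_{i+1} − x_{i+1}·y_i), indices taken mod 5.
Σ = (6) + (10) + (24) + (-7) + (-16) = 17
Area = |Σ|/2 = 8.5.
Net area = 148 − 8.5 = 139.5.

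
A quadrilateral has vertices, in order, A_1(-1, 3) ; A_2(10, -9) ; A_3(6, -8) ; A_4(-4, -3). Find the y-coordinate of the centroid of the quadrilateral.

-559/168

Apply the shoelace (surveyor's) formula. First the cross-terms c_i = x_i·y_{i+1} − x_{i+1}·y_i:
  -21, -26, -50, -15  ⇒  2A = -112, A = -56.
Then Σ (y_i + y_{i+1})·c_i = 1118, so ȳ = 1118 / (6·(-56)) = -559/168.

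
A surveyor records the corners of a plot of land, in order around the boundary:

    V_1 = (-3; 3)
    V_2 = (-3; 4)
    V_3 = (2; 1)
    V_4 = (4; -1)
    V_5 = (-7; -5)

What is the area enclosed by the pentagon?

Cross-terms: -3, -11, -6, -27, -36  ⇒  Σ = -83
Area = |Σ|/2 = 41.5.

41.5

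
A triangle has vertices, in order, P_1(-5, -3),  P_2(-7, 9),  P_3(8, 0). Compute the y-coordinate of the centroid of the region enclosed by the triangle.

Apply Gauss's area formula. First the cross-terms c_i = x_i·y_{i+1} − x_{i+1}·y_i:
  -66, -72, -24  ⇒  2A = -162, A = -81.
Then Σ (y_i + y_{i+1})·c_i = -972, so ȳ = -972 / (6·(-81)) = 2.

2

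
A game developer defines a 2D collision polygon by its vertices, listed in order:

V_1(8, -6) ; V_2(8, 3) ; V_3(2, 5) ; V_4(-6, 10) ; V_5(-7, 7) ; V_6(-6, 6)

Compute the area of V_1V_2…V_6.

86

Apply the surveyor's formula: 2A = Σ (x_i·y_{i+1} − x_{i+1}·y_i), indices taken mod 6.
Cross-terms: 72, 34, 50, 28, 0, -12  ⇒  Σ = 172
Area = |Σ|/2 = 86.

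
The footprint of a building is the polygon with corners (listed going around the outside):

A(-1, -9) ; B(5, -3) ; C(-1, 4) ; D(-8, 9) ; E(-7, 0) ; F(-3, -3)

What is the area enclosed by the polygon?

Apply the shoelace formula: 2A = Σ (x_i·y_{i+1} − x_{i+1}·y_i), indices taken mod 6.
Σ = (48) + (17) + (23) + (63) + (21) + (24) = 196
Area = |Σ|/2 = 98.

98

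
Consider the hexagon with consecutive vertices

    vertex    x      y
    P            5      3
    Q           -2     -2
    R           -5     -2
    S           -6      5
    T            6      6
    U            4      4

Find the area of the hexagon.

Σ = (-4) + (-6) + (-37) + (-66) + (0) + (-8) = -121
Area = |Σ|/2 = 60.5.

60.5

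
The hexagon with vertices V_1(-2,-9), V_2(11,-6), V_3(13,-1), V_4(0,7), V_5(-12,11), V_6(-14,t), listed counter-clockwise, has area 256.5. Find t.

12

The doubled signed area Σ (x_i y_{i+1} − x_{i+1} y_i) is linear in t.
With t=0 it equals 633; the coefficient of t is -10 (from the two edges through V_6).
So -10·t + 633 = 2·256.5 = 513 ⇒ t = 12.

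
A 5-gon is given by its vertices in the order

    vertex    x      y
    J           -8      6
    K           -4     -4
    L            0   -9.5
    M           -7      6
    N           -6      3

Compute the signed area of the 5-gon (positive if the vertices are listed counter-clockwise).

15.25

Apply the shoelace formula: 2A = Σ (x_i·y_{i+1} − x_{i+1}·y_i), indices taken mod 5.
Σ = (56) + (38) + (-66.5) + (15) + (-12) = 30.5
Signed area = Σ/2 = 15.25 (positive ⇒ counter-clockwise traversal).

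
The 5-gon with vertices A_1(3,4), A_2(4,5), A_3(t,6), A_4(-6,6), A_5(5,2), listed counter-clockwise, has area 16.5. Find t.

2

Write out the shoelace sum; only the two edges meeting at A_3 involve t:
2·Area = [(4·6 − t·5) + (t·6 − (-6)·6)] + -29
       = 1·t + 31 = 33
⇒ t = 2.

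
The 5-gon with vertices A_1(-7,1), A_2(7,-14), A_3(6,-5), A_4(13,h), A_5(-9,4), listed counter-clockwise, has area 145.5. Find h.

The doubled signed area Σ (x_i y_{i+1} − x_{i+1} y_i) is linear in h.
With h=0 it equals 276; the coefficient of h is 15 (from the two edges through A_4).
So 15·h + 276 = 2·145.5 = 291 ⇒ h = 1.

1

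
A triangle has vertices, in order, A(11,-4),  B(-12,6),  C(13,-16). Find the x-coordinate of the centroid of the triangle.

Apply the shoelace formula. First the cross-terms c_i = x_i·y_{i+1} − x_{i+1}·y_i:
  18, 114, 124  ⇒  2A = 256, A = 128.
Then Σ (x_i + x_{i+1})·c_i = 3072, so x̄ = 3072 / (6·128) = 4.

4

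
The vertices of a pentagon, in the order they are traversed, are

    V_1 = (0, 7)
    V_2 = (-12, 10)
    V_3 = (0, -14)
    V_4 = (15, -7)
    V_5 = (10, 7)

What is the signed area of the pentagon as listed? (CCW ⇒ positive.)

353.5

V_1→V_2: (0)(10) − (-12)(7) = 84
V_2→V_3: (-12)(-14) − (0)(10) = 168
V_3→V_4: (0)(-7) − (15)(-14) = 210
V_4→V_5: (15)(7) − (10)(-7) = 175
V_5→V_1: (10)(7) − (0)(7) = 70
Σ = 707
Signed area = Σ/2 = 353.5 (positive ⇒ counter-clockwise traversal).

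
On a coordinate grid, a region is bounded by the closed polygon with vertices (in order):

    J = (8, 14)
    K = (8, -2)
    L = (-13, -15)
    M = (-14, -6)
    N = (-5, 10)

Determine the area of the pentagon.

363

Apply the surveyor's formula: 2A = Σ (x_i·y_{i+1} − x_{i+1}·y_i), indices taken mod 5.
J→K: (8)(-2) − (8)(14) = -128
K→L: (8)(-15) − (-13)(-2) = -146
L→M: (-13)(-6) − (-14)(-15) = -132
M→N: (-14)(10) − (-5)(-6) = -170
N→J: (-5)(14) − (8)(10) = -150
Σ = -726
Area = |Σ|/2 = 363.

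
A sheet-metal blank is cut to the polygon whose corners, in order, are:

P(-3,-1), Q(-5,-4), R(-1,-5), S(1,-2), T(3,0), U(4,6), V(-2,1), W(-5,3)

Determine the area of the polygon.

Σ = (7) + (21) + (7) + (6) + (18) + (16) + (-1) + (14) = 88
Area = |Σ|/2 = 44.

44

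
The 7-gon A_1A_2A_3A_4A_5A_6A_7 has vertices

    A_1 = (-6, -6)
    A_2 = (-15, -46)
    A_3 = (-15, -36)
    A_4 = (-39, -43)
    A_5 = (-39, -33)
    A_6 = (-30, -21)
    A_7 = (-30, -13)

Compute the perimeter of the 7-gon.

134

|A_1A_2| = √((-9)² + (-40)²) = √1681 = 41
|A_2A_3| = √((0)² + (10)²) = √100 = 10
|A_3A_4| = √((-24)² + (-7)²) = √625 = 25
|A_4A_5| = √((0)² + (10)²) = √100 = 10
|A_5A_6| = √((9)² + (12)²) = √225 = 15
|A_6A_7| = √((0)² + (8)²) = √64 = 8
|A_7A_1| = √((24)² + (7)²) = √625 = 25
Perimeter = 41 + 10 + 25 + 10 + 15 + 8 + 25 = 134.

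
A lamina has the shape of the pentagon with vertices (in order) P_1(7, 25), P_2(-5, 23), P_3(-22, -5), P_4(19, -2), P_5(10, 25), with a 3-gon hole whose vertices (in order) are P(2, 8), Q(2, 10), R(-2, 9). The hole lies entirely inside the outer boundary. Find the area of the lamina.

Outer boundary:
Apply the shoelace formula: 2A = Σ (x_i·y_{i+1} − x_{i+1}·y_i), indices taken mod 5.
P_1→P_2: (7)(23) − (-5)(25) = 286
P_2→P_3: (-5)(-5) − (-22)(23) = 531
P_3→P_4: (-22)(-2) − (19)(-5) = 139
P_4→P_5: (19)(25) − (10)(-2) = 495
P_5→P_1: (10)(25) − (7)(25) = 75
Σ = 1526
Area = |Σ|/2 = 763.
Hole:
Apply the surveyor's formula: 2A = Σ (x_i·y_{i+1} − x_{i+1}·y_i), indices taken mod 3.
Σ = (4) + (38) + (-34) = 8
Area = |Σ|/2 = 4.
Net area = 763 − 4 = 759.

759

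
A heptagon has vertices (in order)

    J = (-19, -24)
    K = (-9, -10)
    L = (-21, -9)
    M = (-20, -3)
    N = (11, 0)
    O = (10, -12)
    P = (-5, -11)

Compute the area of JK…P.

Σ = (-26) + (-129) + (-117) + (33) + (-132) + (-170) + (-89) = -630
Area = |Σ|/2 = 315.

315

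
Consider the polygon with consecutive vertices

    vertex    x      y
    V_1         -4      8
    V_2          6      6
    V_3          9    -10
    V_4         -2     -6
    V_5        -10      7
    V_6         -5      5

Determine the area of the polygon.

Apply the shoelace (surveyor's) formula: 2A = Σ (x_i·y_{i+1} − x_{i+1}·y_i), indices taken mod 6.
V_1→V_2: (-4)(6) − (6)(8) = -72
V_2→V_3: (6)(-10) − (9)(6) = -114
V_3→V_4: (9)(-6) − (-2)(-10) = -74
V_4→V_5: (-2)(7) − (-10)(-6) = -74
V_5→V_6: (-10)(5) − (-5)(7) = -15
V_6→V_1: (-5)(8) − (-4)(5) = -20
Σ = -369
Area = |Σ|/2 = 184.5.

184.5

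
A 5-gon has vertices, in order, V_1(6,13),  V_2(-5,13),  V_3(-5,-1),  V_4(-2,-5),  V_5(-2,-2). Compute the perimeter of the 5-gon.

50

|V_1V_2| = √((-11)² + (0)²) = √121 = 11
|V_2V_3| = √((0)² + (-14)²) = √196 = 14
|V_3V_4| = √((3)² + (-4)²) = √25 = 5
|V_4V_5| = √((0)² + (3)²) = √9 = 3
|V_5V_1| = √((8)² + (15)²) = √289 = 17
Perimeter = 11 + 14 + 5 + 3 + 17 = 50.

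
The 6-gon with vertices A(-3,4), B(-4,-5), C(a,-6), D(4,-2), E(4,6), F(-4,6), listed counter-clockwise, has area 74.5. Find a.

-4

Write out the shoelace sum; only the two edges meeting at C involve a:
2·Area = [((-4)·(-6) − a·(-5)) + (a·(-2) − 4·(-6))] + 113
       = 3·a + 161 = 149
⇒ a = -4.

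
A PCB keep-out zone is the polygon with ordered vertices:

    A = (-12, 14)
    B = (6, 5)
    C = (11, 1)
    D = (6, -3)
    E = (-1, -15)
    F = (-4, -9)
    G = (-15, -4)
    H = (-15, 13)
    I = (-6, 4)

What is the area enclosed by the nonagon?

384

Σ = (-144) + (-49) + (-39) + (-93) + (-51) + (-119) + (-255) + (18) + (-36) = -768
Area = |Σ|/2 = 384.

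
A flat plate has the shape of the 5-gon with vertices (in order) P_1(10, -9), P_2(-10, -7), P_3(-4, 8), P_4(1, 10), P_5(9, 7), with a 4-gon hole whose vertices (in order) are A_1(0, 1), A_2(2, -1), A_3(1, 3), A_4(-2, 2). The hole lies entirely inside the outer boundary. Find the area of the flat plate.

Outer boundary:
Apply Gauss's area formula: 2A = Σ (x_i·y_{i+1} − x_{i+1}·y_i), indices taken mod 5.
Σ = (-160) + (-108) + (-48) + (-83) + (-151) = -550
Area = |Σ|/2 = 275.
Hole:
Apply the shoelace (surveyor's) formula: 2A = Σ (x_i·y_{i+1} − x_{i+1}·y_i), indices taken mod 4.
Σ = (-2) + (7) + (8) + (-2) = 11
Area = |Σ|/2 = 5.5.
Net area = 275 − 5.5 = 269.5.

269.5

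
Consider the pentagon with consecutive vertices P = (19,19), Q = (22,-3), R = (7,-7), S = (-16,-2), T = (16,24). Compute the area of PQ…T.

Apply Gauss's area formula: 2A = Σ (x_i·y_{i+1} − x_{i+1}·y_i), indices taken mod 5.
Σ = (-475) + (-133) + (-126) + (-352) + (-152) = -1238
Area = |Σ|/2 = 619.

619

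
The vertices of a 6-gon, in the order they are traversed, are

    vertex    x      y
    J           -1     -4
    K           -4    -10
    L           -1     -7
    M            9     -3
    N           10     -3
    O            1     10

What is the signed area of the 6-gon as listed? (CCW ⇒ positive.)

95

Σ = (-6) + (18) + (66) + (3) + (103) + (6) = 190
Signed area = Σ/2 = 95 (positive ⇒ counter-clockwise traversal).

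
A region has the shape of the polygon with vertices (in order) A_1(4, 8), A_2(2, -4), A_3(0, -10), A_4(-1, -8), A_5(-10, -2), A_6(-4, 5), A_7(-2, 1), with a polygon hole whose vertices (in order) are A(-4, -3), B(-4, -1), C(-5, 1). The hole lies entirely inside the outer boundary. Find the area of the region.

105

Outer boundary:
Apply the shoelace (surveyor's) formula: 2A = Σ (x_i·y_{i+1} − x_{i+1}·y_i), indices taken mod 7.
Σ = (-32) + (-20) + (-10) + (-78) + (-58) + (6) + (-20) = -212
Area = |Σ|/2 = 106.
Hole:
Apply the shoelace formula: 2A = Σ (x_i·y_{i+1} − x_{i+1}·y_i), indices taken mod 3.
A→B: (-4)(-1) − (-4)(-3) = -8
B→C: (-4)(1) − (-5)(-1) = -9
C→A: (-5)(-3) − (-4)(1) = 19
Σ = 2
Area = |Σ|/2 = 1.
Net area = 106 − 1 = 105.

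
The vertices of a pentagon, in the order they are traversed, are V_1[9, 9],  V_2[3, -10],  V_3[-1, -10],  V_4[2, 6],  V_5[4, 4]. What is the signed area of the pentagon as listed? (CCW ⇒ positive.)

Apply the shoelace formula: 2A = Σ (x_i·y_{i+1} − x_{i+1}·y_i), indices taken mod 5.
Σ = (-117) + (-40) + (14) + (-16) + (0) = -159
Signed area = Σ/2 = -79.5 (negative ⇒ clockwise traversal).

-79.5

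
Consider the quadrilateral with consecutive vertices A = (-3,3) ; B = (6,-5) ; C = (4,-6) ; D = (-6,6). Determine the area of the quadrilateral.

15.5

A→B: (-3)(-5) − (6)(3) = -3
B→C: (6)(-6) − (4)(-5) = -16
C→D: (4)(6) − (-6)(-6) = -12
D→A: (-6)(3) − (-3)(6) = 0
Σ = -31
Area = |Σ|/2 = 15.5.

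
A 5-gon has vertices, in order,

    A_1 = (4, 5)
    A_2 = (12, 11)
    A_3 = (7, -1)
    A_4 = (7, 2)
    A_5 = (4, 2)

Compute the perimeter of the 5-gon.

32

|A_1A_2| = √((8)² + (6)²) = √100 = 10
|A_2A_3| = √((-5)² + (-12)²) = √169 = 13
|A_3A_4| = √((0)² + (3)²) = √9 = 3
|A_4A_5| = √((-3)² + (0)²) = √9 = 3
|A_5A_1| = √((0)² + (3)²) = √9 = 3
Perimeter = 10 + 13 + 3 + 3 + 3 = 32.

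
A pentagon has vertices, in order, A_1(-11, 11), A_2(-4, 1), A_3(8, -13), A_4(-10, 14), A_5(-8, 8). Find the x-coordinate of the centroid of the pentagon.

-859/273

Apply Gauss's area formula. First the cross-terms c_i = x_i·y_{i+1} − x_{i+1}·y_i:
  33, 44, -18, 32, 0  ⇒  2A = 91, A = 45.5.
Then Σ (x_i + x_{i+1})·c_i = -859, so x̄ = -859 / (6·45.5) = -859/273.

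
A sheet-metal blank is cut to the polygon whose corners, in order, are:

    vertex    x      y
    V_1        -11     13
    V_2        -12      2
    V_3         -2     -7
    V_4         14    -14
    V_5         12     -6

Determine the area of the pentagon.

261

Apply Gauss's area formula: 2A = Σ (x_i·y_{i+1} − x_{i+1}·y_i), indices taken mod 5.
V_1→V_2: (-11)(2) − (-12)(13) = 134
V_2→V_3: (-12)(-7) − (-2)(2) = 88
V_3→V_4: (-2)(-14) − (14)(-7) = 126
V_4→V_5: (14)(-6) − (12)(-14) = 84
V_5→V_1: (12)(13) − (-11)(-6) = 90
Σ = 522
Area = |Σ|/2 = 261.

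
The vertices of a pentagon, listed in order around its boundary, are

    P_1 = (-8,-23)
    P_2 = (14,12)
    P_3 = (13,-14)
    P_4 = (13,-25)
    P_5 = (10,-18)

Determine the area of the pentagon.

313.5

Apply Gauss's area formula: 2A = Σ (x_i·y_{i+1} − x_{i+1}·y_i), indices taken mod 5.
Cross-terms: 226, -352, -143, 16, -374  ⇒  Σ = -627
Area = |Σ|/2 = 313.5.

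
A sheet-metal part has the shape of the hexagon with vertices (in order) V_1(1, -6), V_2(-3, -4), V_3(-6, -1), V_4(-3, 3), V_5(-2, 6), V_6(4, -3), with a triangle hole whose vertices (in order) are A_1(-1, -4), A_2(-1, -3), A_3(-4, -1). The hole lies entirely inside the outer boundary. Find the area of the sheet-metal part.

56

Outer boundary:
Cross-terms: -22, -21, -21, -12, -18, -21  ⇒  Σ = -115
Area = |Σ|/2 = 57.5.
Hole:
Cross-terms: -1, -11, 15  ⇒  Σ = 3
Area = |Σ|/2 = 1.5.
Net area = 57.5 − 1.5 = 56.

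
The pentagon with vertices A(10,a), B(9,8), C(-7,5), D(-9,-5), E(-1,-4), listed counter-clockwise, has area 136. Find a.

6

Write out the shoelace sum; only the two edges meeting at A involve a:
2·Area = [((-1)·a − 10·(-4)) + (10·8 − 9·a)] + 212
       = -10·a + 332 = 272
⇒ a = 6.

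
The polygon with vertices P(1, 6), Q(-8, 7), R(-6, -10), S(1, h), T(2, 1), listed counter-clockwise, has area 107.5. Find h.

-2

Write out the shoelace sum; only the two edges meeting at S involve h:
2·Area = [((-6)·h − 1·(-10)) + (1·1 − 2·h)] + 188
       = -8·h + 199 = 215
⇒ h = -2.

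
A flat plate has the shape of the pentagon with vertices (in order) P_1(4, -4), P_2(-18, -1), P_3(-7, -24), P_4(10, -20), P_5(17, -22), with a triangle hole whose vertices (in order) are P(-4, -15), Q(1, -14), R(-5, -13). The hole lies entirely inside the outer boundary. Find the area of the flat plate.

Outer boundary:
Σ = (-76) + (425) + (380) + (120) + (20) = 869
Area = |Σ|/2 = 434.5.
Hole:
Cross-terms: 71, -83, 23  ⇒  Σ = 11
Area = |Σ|/2 = 5.5.
Net area = 434.5 − 5.5 = 429.

429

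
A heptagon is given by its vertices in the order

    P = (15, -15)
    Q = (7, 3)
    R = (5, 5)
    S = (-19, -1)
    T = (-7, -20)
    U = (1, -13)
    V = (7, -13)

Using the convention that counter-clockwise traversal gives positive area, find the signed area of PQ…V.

Apply the surveyor's formula: 2A = Σ (x_i·y_{i+1} − x_{i+1}·y_i), indices taken mod 7.
Cross-terms: 150, 20, 90, 373, 111, 78, 90  ⇒  Σ = 912
Signed area = Σ/2 = 456 (positive ⇒ counter-clockwise traversal).

456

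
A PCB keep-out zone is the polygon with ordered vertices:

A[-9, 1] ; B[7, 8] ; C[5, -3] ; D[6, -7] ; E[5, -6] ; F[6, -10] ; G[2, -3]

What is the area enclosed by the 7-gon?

Σ = (-79) + (-61) + (-17) + (-1) + (-14) + (2) + (-25) = -195
Area = |Σ|/2 = 97.5.

97.5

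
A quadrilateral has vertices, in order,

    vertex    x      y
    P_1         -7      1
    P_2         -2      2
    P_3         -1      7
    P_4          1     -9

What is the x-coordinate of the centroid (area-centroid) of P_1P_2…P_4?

Apply the shoelace (surveyor's) formula. First the cross-terms c_i = x_i·y_{i+1} − x_{i+1}·y_i:
  -12, -12, 2, -62  ⇒  2A = -84, A = -42.
Then Σ (x_i + x_{i+1})·c_i = 516, so x̄ = 516 / (6·(-42)) = -43/21.

-43/21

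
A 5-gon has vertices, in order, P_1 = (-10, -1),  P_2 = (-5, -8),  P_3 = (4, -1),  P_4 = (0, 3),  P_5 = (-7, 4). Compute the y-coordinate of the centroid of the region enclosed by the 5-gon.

-29/24

Apply the shoelace (surveyor's) formula. First the cross-terms c_i = x_i·y_{i+1} − x_{i+1}·y_i:
  75, 37, 12, 21, 47  ⇒  2A = 192, A = 96.
Then Σ (y_i + y_{i+1})·c_i = -696, so ȳ = -696 / (6·96) = -29/24.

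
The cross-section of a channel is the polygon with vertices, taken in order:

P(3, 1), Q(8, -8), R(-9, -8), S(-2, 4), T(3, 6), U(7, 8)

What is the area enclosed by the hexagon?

139.5

Cross-terms: -32, -136, -52, -24, -18, -17  ⇒  Σ = -279
Area = |Σ|/2 = 139.5.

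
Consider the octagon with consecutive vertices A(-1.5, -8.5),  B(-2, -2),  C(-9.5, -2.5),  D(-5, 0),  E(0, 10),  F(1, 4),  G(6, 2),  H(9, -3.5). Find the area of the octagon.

Cross-terms: -14, -14, -12.5, -50, -10, -22, -39, -81.75  ⇒  Σ = -243.25
Area = |Σ|/2 = 121.625.

121.625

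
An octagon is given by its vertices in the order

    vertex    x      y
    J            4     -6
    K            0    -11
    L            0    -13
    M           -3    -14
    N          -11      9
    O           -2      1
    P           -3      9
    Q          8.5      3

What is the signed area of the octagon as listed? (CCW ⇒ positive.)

Apply the shoelace formula: 2A = Σ (x_i·y_{i+1} − x_{i+1}·y_i), indices taken mod 8.
Σ = (-44) + (0) + (-39) + (-181) + (7) + (-15) + (-85.5) + (-63) = -420.5
Signed area = Σ/2 = -210.25 (negative ⇒ clockwise traversal).

-210.25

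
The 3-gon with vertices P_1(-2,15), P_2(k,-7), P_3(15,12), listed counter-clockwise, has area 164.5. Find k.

13

The doubled signed area Σ (x_i y_{i+1} − x_{i+1} y_i) is linear in k.
With k=0 it equals 368; the coefficient of k is -3 (from the two edges through P_2).
So -3·k + 368 = 2·164.5 = 329 ⇒ k = 13.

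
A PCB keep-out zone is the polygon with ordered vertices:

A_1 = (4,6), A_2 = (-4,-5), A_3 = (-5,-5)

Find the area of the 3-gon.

Σ = (4) + (-5) + (-10) = -11
Area = |Σ|/2 = 5.5.

5.5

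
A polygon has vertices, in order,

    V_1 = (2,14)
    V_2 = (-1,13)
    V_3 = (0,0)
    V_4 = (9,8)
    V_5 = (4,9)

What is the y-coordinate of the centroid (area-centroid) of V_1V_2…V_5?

Apply the shoelace (surveyor's) formula. First the cross-terms c_i = x_i·y_{i+1} − x_{i+1}·y_i:
  40, 0, 0, 49, 38  ⇒  2A = 127, A = 63.5.
Then Σ (y_i + y_{i+1})·c_i = 2787, so ȳ = 2787 / (6·63.5) = 929/127.

929/127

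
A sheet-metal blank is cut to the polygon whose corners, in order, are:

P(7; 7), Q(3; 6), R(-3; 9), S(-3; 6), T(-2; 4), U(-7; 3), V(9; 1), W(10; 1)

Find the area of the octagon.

62.5

P→Q: (7)(6) − (3)(7) = 21
Q→R: (3)(9) − (-3)(6) = 45
R→S: (-3)(6) − (-3)(9) = 9
S→T: (-3)(4) − (-2)(6) = 0
T→U: (-2)(3) − (-7)(4) = 22
U→V: (-7)(1) − (9)(3) = -34
V→W: (9)(1) − (10)(1) = -1
W→P: (10)(7) − (7)(1) = 63
Σ = 125
Area = |Σ|/2 = 62.5.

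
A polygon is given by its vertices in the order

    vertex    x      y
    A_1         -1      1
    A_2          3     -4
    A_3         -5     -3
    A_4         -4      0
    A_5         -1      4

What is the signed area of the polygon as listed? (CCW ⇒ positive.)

-26.5

Σ = (1) + (-29) + (-12) + (-16) + (3) = -53
Signed area = Σ/2 = -26.5 (negative ⇒ clockwise traversal).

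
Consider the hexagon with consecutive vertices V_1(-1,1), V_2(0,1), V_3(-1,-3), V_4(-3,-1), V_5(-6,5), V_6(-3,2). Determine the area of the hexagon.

Apply the shoelace formula: 2A = Σ (x_i·y_{i+1} − x_{i+1}·y_i), indices taken mod 6.
Σ = (-1) + (1) + (-8) + (-21) + (3) + (-1) = -27
Area = |Σ|/2 = 13.5.

13.5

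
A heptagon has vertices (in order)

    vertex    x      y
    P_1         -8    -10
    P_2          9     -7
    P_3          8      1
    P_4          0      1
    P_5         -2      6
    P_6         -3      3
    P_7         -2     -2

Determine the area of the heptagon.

Apply Gauss's area formula: 2A = Σ (x_i·y_{i+1} − x_{i+1}·y_i), indices taken mod 7.
Cross-terms: 146, 65, 8, 2, 12, 12, 4  ⇒  Σ = 249
Area = |Σ|/2 = 124.5.

124.5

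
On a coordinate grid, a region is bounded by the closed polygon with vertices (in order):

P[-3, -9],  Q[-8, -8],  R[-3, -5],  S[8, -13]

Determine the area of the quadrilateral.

32

Apply Gauss's area formula: 2A = Σ (x_i·y_{i+1} − x_{i+1}·y_i), indices taken mod 4.
P→Q: (-3)(-8) − (-8)(-9) = -48
Q→R: (-8)(-5) − (-3)(-8) = 16
R→S: (-3)(-13) − (8)(-5) = 79
S→P: (8)(-9) − (-3)(-13) = -111
Σ = -64
Area = |Σ|/2 = 32.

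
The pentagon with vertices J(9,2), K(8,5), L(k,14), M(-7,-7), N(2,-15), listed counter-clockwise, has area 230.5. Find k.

Write out the shoelace sum; only the two edges meeting at L involve k:
2·Area = [(8·14 − k·5) + (k·(-7) − (-7)·14)] + 287
       = -12·k + 497 = 461
⇒ k = 3.

3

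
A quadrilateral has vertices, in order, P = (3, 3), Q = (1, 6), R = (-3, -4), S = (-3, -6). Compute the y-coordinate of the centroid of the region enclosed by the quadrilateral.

19/33

Apply Gauss's area formula. First the cross-terms c_i = x_i·y_{i+1} − x_{i+1}·y_i:
  15, 14, 6, 9  ⇒  2A = 44, A = 22.
Then Σ (y_i + y_{i+1})·c_i = 76, so ȳ = 76 / (6·22) = 19/33.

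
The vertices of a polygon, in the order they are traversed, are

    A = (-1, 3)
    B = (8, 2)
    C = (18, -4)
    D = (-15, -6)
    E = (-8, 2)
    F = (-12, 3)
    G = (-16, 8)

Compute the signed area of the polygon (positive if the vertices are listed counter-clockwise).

-214

Σ = (-26) + (-68) + (-168) + (-78) + (0) + (-48) + (-40) = -428
Signed area = Σ/2 = -214 (negative ⇒ clockwise traversal).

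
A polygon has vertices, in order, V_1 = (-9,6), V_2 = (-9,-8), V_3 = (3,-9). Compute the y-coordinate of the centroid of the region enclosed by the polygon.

-11/3

Apply the shoelace formula. First the cross-terms c_i = x_i·y_{i+1} − x_{i+1}·y_i:
  126, 105, -63  ⇒  2A = 168, A = 84.
Then Σ (y_i + y_{i+1})·c_i = -1848, so ȳ = -1848 / (6·84) = -11/3.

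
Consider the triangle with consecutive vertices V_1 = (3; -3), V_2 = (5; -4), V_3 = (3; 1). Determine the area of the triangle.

Apply the shoelace (surveyor's) formula: 2A = Σ (x_i·y_{i+1} − x_{i+1}·y_i), indices taken mod 3.
Σ = (3) + (17) + (-12) = 8
Area = |Σ|/2 = 4.

4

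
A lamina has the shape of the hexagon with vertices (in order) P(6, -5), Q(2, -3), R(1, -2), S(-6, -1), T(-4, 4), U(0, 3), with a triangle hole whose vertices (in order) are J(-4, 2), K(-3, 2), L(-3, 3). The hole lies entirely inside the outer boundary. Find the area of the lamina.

Outer boundary:
Apply the shoelace (surveyor's) formula: 2A = Σ (x_i·y_{i+1} − x_{i+1}·y_i), indices taken mod 6.
Σ = (-8) + (-1) + (-13) + (-28) + (-12) + (-18) = -80
Area = |Σ|/2 = 40.
Hole:
Apply the shoelace (surveyor's) formula: 2A = Σ (x_i·y_{i+1} − x_{i+1}·y_i), indices taken mod 3.
Cross-terms: -2, -3, 6  ⇒  Σ = 1
Area = |Σ|/2 = 0.5.
Net area = 40 − 0.5 = 39.5.

39.5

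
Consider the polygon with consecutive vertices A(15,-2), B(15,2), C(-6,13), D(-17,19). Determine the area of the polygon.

61.5

Apply Gauss's area formula: 2A = Σ (x_i·y_{i+1} − x_{i+1}·y_i), indices taken mod 4.
A→B: (15)(2) − (15)(-2) = 60
B→C: (15)(13) − (-6)(2) = 207
C→D: (-6)(19) − (-17)(13) = 107
D→A: (-17)(-2) − (15)(19) = -251
Σ = 123
Area = |Σ|/2 = 61.5.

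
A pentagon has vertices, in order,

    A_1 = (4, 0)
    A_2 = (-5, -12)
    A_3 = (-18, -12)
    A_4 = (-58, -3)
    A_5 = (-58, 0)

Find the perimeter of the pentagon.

134

|A_1A_2| = √((-9)² + (-12)²) = √225 = 15
|A_2A_3| = √((-13)² + (0)²) = √169 = 13
|A_3A_4| = √((-40)² + (9)²) = √1681 = 41
|A_4A_5| = √((0)² + (3)²) = √9 = 3
|A_5A_1| = √((62)² + (0)²) = √3844 = 62
Perimeter = 15 + 13 + 41 + 3 + 62 = 134.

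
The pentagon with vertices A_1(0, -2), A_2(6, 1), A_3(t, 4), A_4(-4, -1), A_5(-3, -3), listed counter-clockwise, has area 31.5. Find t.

2

The doubled signed area Σ (x_i y_{i+1} − x_{i+1} y_i) is linear in t.
With t=0 it equals 67; the coefficient of t is -2 (from the two edges through A_3).
So -2·t + 67 = 2·31.5 = 63 ⇒ t = 2.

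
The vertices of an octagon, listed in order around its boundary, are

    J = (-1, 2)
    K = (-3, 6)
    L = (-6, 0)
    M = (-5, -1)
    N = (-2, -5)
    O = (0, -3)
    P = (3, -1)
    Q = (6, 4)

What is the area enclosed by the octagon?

Σ = (0) + (36) + (6) + (23) + (6) + (9) + (18) + (16) = 114
Area = |Σ|/2 = 57.

57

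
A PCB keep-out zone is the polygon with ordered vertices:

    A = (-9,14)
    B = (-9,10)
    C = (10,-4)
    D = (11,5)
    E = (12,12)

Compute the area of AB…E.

207

Apply the shoelace (surveyor's) formula: 2A = Σ (x_i·y_{i+1} − x_{i+1}·y_i), indices taken mod 5.
Σ = (36) + (-64) + (94) + (72) + (276) = 414
Area = |Σ|/2 = 207.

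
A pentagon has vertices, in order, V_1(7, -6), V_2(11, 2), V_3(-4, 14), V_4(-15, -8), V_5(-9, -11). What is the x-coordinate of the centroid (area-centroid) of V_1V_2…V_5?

Apply the surveyor's formula. First the cross-terms c_i = x_i·y_{i+1} − x_{i+1}·y_i:
  80, 162, 242, 93, 131  ⇒  2A = 708, A = 354.
Then Σ (x_i + x_{i+1})·c_i = -4518, so x̄ = -4518 / (6·354) = -251/118.

-251/118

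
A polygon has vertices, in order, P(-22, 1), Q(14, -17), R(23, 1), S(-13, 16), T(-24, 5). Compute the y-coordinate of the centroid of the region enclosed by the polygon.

44/141

Apply the shoelace formula. First the cross-terms c_i = x_i·y_{i+1} − x_{i+1}·y_i:
  360, 405, 381, 319, 86  ⇒  2A = 1551, A = 775.5.
Then Σ (y_i + y_{i+1})·c_i = 1452, so ȳ = 1452 / (6·775.5) = 44/141.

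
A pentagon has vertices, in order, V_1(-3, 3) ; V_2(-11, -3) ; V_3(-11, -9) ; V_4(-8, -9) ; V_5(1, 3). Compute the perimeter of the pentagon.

|V_1V_2| = √((-8)² + (-6)²) = √100 = 10
|V_2V_3| = √((0)² + (-6)²) = √36 = 6
|V_3V_4| = √((3)² + (0)²) = √9 = 3
|V_4V_5| = √((9)² + (12)²) = √225 = 15
|V_5V_1| = √((-4)² + (0)²) = √16 = 4
Perimeter = 10 + 6 + 3 + 15 + 4 = 38.

38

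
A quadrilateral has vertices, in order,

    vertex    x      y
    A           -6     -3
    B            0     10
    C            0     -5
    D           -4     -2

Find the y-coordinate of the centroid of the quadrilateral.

7/6

Apply Gauss's area formula. First the cross-terms c_i = x_i·y_{i+1} − x_{i+1}·y_i:
  -60, 0, -20, 0  ⇒  2A = -80, A = -40.
Then Σ (y_i + y_{i+1})·c_i = -280, so ȳ = -280 / (6·(-40)) = 7/6.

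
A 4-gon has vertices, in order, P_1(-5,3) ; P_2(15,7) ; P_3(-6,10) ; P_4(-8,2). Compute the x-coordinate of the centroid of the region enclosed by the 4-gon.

Apply Gauss's area formula. First the cross-terms c_i = x_i·y_{i+1} − x_{i+1}·y_i:
  -80, 192, 68, -14  ⇒  2A = 166, A = 83.
Then Σ (x_i + x_{i+1})·c_i = 158, so x̄ = 158 / (6·83) = 79/249.

79/249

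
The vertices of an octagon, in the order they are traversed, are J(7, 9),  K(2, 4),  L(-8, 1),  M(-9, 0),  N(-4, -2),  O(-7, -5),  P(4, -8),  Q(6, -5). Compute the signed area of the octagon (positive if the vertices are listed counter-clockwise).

135

Cross-terms: 10, 34, 9, 18, 6, 76, 28, 89  ⇒  Σ = 270
Signed area = Σ/2 = 135 (positive ⇒ counter-clockwise traversal).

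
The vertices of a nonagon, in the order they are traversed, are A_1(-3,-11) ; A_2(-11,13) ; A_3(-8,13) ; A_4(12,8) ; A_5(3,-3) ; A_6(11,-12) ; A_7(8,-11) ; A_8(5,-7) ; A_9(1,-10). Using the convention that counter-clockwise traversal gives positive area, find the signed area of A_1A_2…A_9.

Σ = (-160) + (-39) + (-220) + (-60) + (-3) + (-25) + (-1) + (-43) + (-41) = -592
Signed area = Σ/2 = -296 (negative ⇒ clockwise traversal).

-296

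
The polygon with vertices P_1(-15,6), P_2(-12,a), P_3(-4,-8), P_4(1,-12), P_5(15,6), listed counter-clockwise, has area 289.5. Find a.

Write out the shoelace sum; only the two edges meeting at P_2 involve a:
2·Area = [((-15)·a − (-12)·6) + ((-12)·(-8) − (-4)·a)] + 422
       = -11·a + 590 = 579
⇒ a = 1.

1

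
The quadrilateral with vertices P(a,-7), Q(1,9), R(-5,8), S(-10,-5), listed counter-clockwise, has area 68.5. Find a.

Write out the shoelace sum; only the two edges meeting at P involve a:
2·Area = [((-10)·(-7) − a·(-5)) + (a·9 − 1·(-7))] + 158
       = 14·a + 235 = 137
⇒ a = -7.

-7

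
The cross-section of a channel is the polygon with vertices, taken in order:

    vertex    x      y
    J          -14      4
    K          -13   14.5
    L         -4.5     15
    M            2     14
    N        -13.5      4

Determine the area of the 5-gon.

87.375

Apply the surveyor's formula: 2A = Σ (x_i·y_{i+1} − x_{i+1}·y_i), indices taken mod 5.
Σ = (-151) + (-129.75) + (-93) + (197) + (2) = -174.75
Area = |Σ|/2 = 87.375.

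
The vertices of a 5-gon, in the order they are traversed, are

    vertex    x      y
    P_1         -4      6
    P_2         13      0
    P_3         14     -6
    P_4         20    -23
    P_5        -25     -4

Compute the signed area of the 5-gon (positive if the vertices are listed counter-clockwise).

Apply the surveyor's formula: 2A = Σ (x_i·y_{i+1} − x_{i+1}·y_i), indices taken mod 5.
P_1→P_2: (-4)(0) − (13)(6) = -78
P_2→P_3: (13)(-6) − (14)(0) = -78
P_3→P_4: (14)(-23) − (20)(-6) = -202
P_4→P_5: (20)(-4) − (-25)(-23) = -655
P_5→P_1: (-25)(6) − (-4)(-4) = -166
Σ = -1179
Signed area = Σ/2 = -589.5 (negative ⇒ clockwise traversal).

-589.5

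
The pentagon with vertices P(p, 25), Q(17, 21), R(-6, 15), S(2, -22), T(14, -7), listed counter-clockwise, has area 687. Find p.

24

The doubled signed area Σ (x_i y_{i+1} − x_{i+1} y_i) is linear in p.
With p=0 it equals 702; the coefficient of p is 28 (from the two edges through P).
So 28·p + 702 = 2·687 = 1374 ⇒ p = 24.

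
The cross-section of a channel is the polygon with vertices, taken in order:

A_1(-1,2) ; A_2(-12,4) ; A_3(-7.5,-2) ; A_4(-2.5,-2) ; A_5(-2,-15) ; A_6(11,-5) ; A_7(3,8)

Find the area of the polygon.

204.75

Σ = (20) + (54) + (10) + (33.5) + (175) + (103) + (14) = 409.5
Area = |Σ|/2 = 204.75.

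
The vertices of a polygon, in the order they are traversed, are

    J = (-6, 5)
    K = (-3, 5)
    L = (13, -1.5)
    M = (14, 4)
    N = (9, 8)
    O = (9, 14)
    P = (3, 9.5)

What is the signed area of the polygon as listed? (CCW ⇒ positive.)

121.5

Apply the shoelace formula: 2A = Σ (x_i·y_{i+1} − x_{i+1}·y_i), indices taken mod 7.
Σ = (-15) + (-60.5) + (73) + (76) + (54) + (43.5) + (72) = 243
Signed area = Σ/2 = 121.5 (positive ⇒ counter-clockwise traversal).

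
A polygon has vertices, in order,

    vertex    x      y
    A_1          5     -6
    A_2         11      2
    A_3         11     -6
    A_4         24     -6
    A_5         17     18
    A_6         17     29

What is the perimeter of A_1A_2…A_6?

|A_1A_2| = √((6)² + (8)²) = √100 = 10
|A_2A_3| = √((0)² + (-8)²) = √64 = 8
|A_3A_4| = √((13)² + (0)²) = √169 = 13
|A_4A_5| = √((-7)² + (24)²) = √625 = 25
|A_5A_6| = √((0)² + (11)²) = √121 = 11
|A_6A_1| = √((-12)² + (-35)²) = √1369 = 37
Perimeter = 10 + 8 + 13 + 25 + 11 + 37 = 104.

104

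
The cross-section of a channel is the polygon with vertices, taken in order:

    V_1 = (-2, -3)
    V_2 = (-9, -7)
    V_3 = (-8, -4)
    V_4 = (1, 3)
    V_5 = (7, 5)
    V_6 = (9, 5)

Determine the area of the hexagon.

Σ = (-13) + (-20) + (-20) + (-16) + (-10) + (-17) = -96
Area = |Σ|/2 = 48.

48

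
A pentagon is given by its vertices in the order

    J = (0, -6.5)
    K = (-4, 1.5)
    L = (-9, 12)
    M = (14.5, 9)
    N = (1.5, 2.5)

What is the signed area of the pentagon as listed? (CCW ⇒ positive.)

-151.25

J→K: (0)(1.5) − (-4)(-6.5) = -26
K→L: (-4)(12) − (-9)(1.5) = -34.5
L→M: (-9)(9) − (14.5)(12) = -255
M→N: (14.5)(2.5) − (1.5)(9) = 22.75
N→J: (1.5)(-6.5) − (0)(2.5) = -9.75
Σ = -302.5
Signed area = Σ/2 = -151.25 (negative ⇒ clockwise traversal).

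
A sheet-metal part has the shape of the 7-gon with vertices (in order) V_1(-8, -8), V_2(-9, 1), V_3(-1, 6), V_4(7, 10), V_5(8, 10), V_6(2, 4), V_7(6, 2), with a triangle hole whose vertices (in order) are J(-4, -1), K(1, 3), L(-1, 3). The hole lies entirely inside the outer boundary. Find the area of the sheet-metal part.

Outer boundary:
Apply the surveyor's formula: 2A = Σ (x_i·y_{i+1} − x_{i+1}·y_i), indices taken mod 7.
Cross-terms: -80, -53, -52, -10, 12, -20, -32  ⇒  Σ = -235
Area = |Σ|/2 = 117.5.
Hole:
J→K: (-4)(3) − (1)(-1) = -11
K→L: (1)(3) − (-1)(3) = 6
L→J: (-1)(-1) − (-4)(3) = 13
Σ = 8
Area = |Σ|/2 = 4.
Net area = 117.5 − 4 = 113.5.

113.5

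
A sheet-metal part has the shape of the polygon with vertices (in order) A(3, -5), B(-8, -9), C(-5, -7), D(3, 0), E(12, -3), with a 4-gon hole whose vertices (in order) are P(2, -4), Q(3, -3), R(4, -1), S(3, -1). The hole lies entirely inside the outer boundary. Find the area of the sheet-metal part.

45.5

Outer boundary:
Cross-terms: -67, 11, 21, -9, -51  ⇒  Σ = -95
Area = |Σ|/2 = 47.5.
Hole:
Apply the shoelace (surveyor's) formula: 2A = Σ (x_i·y_{i+1} − x_{i+1}·y_i), indices taken mod 4.
Cross-terms: 6, 9, -1, -10  ⇒  Σ = 4
Area = |Σ|/2 = 2.
Net area = 47.5 − 2 = 45.5.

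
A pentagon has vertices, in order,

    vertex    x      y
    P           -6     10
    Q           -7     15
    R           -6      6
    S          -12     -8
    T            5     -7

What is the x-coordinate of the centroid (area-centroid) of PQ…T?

-85/21

Apply Gauss's area formula. First the cross-terms c_i = x_i·y_{i+1} − x_{i+1}·y_i:
  -20, 48, 120, 124, 8  ⇒  2A = 280, A = 140.
Then Σ (x_i + x_{i+1})·c_i = -3400, so x̄ = -3400 / (6·140) = -85/21.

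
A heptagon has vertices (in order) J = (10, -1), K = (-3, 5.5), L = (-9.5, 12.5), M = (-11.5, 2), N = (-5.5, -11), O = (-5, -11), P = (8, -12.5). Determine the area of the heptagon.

301

Apply the shoelace (surveyor's) formula: 2A = Σ (x_i·y_{i+1} − x_{i+1}·y_i), indices taken mod 7.
Σ = (52) + (14.75) + (124.75) + (137.5) + (5.5) + (150.5) + (117) = 602
Area = |Σ|/2 = 301.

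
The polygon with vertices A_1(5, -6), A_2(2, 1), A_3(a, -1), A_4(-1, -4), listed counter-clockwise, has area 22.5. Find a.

-1

Write out the shoelace sum; only the two edges meeting at A_3 involve a:
2·Area = [(2·(-1) − a·1) + (a·(-4) − (-1)·(-1))] + 43
       = -5·a + 40 = 45
⇒ a = -1.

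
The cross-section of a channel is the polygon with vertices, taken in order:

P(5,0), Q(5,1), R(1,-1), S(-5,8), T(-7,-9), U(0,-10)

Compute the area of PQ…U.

Σ = (5) + (-6) + (3) + (101) + (70) + (50) = 223
Area = |Σ|/2 = 111.5.

111.5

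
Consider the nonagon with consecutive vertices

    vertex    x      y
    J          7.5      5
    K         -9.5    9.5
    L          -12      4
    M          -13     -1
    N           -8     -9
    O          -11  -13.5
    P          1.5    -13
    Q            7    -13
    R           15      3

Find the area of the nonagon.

J→K: (7.5)(9.5) − (-9.5)(5) = 118.75
K→L: (-9.5)(4) − (-12)(9.5) = 76
L→M: (-12)(-1) − (-13)(4) = 64
M→N: (-13)(-9) − (-8)(-1) = 109
N→O: (-8)(-13.5) − (-11)(-9) = 9
O→P: (-11)(-13) − (1.5)(-13.5) = 163.25
P→Q: (1.5)(-13) − (7)(-13) = 71.5
Q→R: (7)(3) − (15)(-13) = 216
R→J: (15)(5) − (7.5)(3) = 52.5
Σ = 880
Area = |Σ|/2 = 440.

440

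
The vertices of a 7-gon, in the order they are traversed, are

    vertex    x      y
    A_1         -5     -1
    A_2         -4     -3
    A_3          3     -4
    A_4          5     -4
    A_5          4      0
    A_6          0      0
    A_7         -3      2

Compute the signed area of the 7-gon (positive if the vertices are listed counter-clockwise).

A_1→A_2: (-5)(-3) − (-4)(-1) = 11
A_2→A_3: (-4)(-4) − (3)(-3) = 25
A_3→A_4: (3)(-4) − (5)(-4) = 8
A_4→A_5: (5)(0) − (4)(-4) = 16
A_5→A_6: (4)(0) − (0)(0) = 0
A_6→A_7: (0)(2) − (-3)(0) = 0
A_7→A_1: (-3)(-1) − (-5)(2) = 13
Σ = 73
Signed area = Σ/2 = 36.5 (positive ⇒ counter-clockwise traversal).

36.5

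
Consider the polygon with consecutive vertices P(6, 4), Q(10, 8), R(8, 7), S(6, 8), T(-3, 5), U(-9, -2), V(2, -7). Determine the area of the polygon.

Apply the shoelace formula: 2A = Σ (x_i·y_{i+1} − x_{i+1}·y_i), indices taken mod 7.
P→Q: (6)(8) − (10)(4) = 8
Q→R: (10)(7) − (8)(8) = 6
R→S: (8)(8) − (6)(7) = 22
S→T: (6)(5) − (-3)(8) = 54
T→U: (-3)(-2) − (-9)(5) = 51
U→V: (-9)(-7) − (2)(-2) = 67
V→P: (2)(4) − (6)(-7) = 50
Σ = 258
Area = |Σ|/2 = 129.

129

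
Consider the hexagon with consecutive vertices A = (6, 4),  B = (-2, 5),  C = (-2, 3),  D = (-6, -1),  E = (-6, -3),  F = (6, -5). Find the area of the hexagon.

Apply Gauss's area formula: 2A = Σ (x_i·y_{i+1} − x_{i+1}·y_i), indices taken mod 6.
A→B: (6)(5) − (-2)(4) = 38
B→C: (-2)(3) − (-2)(5) = 4
C→D: (-2)(-1) − (-6)(3) = 20
D→E: (-6)(-3) − (-6)(-1) = 12
E→F: (-6)(-5) − (6)(-3) = 48
F→A: (6)(4) − (6)(-5) = 54
Σ = 176
Area = |Σ|/2 = 88.

88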